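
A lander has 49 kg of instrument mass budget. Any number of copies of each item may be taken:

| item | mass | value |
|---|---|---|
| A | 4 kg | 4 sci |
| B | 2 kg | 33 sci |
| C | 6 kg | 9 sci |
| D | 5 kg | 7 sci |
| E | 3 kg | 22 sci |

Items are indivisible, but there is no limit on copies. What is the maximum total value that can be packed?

Best value-per-unit is B at 33/2, and filling with it alone uses mass 24×2=48. No mix of the others beats 24×33 = 792.

792 sci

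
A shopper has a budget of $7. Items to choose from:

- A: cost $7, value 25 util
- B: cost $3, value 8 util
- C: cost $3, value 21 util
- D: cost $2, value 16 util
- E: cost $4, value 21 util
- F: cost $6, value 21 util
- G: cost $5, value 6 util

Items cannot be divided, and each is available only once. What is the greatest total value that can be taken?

42 util

Check high-value combinations within $7:
- C+E: cost 3+4=7, value 21+21=42
- C+D: cost 3+2=5, value 21+16=37
- D+E: cost 2+4=6, value 16+21=37
- B+C: cost 3+3=6, value 8+21=29
- B+E: cost 3+4=7, value 8+21=29
Best: 42 util.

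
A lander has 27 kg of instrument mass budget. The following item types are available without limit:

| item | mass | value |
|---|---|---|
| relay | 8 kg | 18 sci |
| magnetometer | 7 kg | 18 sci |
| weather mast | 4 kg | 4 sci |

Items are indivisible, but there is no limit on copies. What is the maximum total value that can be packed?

Best value-per-unit is magnetometer at 18/7; filling with it alone gives 3×18 = 54.
Optimal mix: 2×relay + 1×magnetometer + 1×weather mast → mass 27, value 58.

58 sci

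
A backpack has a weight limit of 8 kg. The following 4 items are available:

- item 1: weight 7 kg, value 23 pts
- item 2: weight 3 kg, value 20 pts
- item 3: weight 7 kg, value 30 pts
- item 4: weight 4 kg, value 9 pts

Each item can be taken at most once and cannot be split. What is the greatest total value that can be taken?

Check high-value combinations within 8 kg:
- item 3: weight 7, value 30
- item 2+item 4: weight 3+4=7, value 20+9=29
- item 1: weight 7, value 23
Best: 30 pts.

30 pts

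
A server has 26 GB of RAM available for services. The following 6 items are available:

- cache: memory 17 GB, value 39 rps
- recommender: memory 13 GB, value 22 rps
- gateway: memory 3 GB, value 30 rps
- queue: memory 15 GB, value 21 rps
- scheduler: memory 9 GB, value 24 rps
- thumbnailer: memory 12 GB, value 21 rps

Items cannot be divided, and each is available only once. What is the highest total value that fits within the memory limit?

76 rps

Check high-value combinations within 26 GB:
- recommender+gateway+scheduler: memory 13+3+9=25, value 22+30+24=76
- gateway+scheduler+thumbnailer: memory 3+9+12=24, value 30+24+21=75
- cache+gateway: memory 17+3=20, value 39+30=69
- cache+scheduler: memory 17+9=26, value 39+24=63
Best: 76 rps.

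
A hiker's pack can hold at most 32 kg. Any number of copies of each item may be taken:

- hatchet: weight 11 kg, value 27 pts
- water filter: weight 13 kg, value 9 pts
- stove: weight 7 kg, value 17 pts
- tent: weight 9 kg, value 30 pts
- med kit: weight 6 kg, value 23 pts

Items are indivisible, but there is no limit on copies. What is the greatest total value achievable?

115 pts

Best value-per-unit is med kit at 23/6, and filling with it alone uses weight 5×6=30. No mix of the others beats 5×23 = 115.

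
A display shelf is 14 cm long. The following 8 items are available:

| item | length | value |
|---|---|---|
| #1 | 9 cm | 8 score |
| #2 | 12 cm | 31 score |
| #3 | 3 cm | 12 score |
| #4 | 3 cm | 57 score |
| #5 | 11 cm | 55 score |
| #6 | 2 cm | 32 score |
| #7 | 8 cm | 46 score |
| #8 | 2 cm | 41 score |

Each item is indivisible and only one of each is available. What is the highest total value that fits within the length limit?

Check high-value combinations within 14 cm:
- #4+#7+#8: length 3+8+2=13, value 57+46+41=144
- #3+#4+#6+#8: length 3+3+2+2=10, value 12+57+32+41=142
- #4+#6+#7: length 3+2+8=13, value 57+32+46=135
- #4+#6+#8: length 3+2+2=7, value 57+32+41=130
- #6+#7+#8: length 2+8+2=12, value 32+46+41=119
Best: 144 score.

144 score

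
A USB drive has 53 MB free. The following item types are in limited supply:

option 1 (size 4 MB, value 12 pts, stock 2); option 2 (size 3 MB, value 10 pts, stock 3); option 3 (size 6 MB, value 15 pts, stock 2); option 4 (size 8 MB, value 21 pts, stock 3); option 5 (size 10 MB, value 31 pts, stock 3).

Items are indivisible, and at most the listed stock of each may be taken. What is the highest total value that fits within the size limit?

162 pts

Best selections within size 53 and stock limits:
- 2×option 1 + 3×option 2 + 1×option 3 + 3×option 5: size 53, value 162
- 3×option 2 + 1×option 3 + 1×option 4 + 3×option 5: size 53, value 159
- 2×option 1 + 2×option 2 + 1×option 4 + 3×option 5: size 52, value 158
- 2×option 1 + 3×option 2 + 2×option 4 + 2×option 5: size 53, value 158
Best: 162 pts.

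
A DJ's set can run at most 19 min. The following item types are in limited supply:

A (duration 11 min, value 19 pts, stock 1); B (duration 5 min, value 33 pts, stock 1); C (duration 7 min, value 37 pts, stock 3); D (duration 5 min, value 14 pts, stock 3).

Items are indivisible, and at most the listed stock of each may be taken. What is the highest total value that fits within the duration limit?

Top feasible selections:
- 1×B + 2×C: duration 19, value 107
- 2×C + 1×D: duration 19, value 88
- 1×B + 1×C + 1×D: duration 17, value 84
- 2×C: duration 14, value 74
Best: 107 pts.

107 pts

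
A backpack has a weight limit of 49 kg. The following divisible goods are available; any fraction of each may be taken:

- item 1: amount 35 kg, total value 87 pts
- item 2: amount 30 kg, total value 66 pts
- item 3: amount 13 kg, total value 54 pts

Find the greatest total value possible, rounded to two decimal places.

143.20

Take in order of value per unit:
- item 3 (54/13 per unit): all 13 → value 54, running total 54.00
- item 1 (87/35 per unit): all 35 → value 87, running total 141.00
- item 2 (66/30 per unit): 1 of 30 → value 1×66/30 = 2.2000, running total 143.20
Total 143.20.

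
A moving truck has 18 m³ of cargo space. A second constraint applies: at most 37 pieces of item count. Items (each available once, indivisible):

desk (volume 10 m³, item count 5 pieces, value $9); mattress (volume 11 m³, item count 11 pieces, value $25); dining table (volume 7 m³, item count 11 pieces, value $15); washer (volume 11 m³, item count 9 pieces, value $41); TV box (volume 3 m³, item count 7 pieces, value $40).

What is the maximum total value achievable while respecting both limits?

$81

Feasible sets respecting both limits:
- washer+TV box: volume 14, item count 16, value 81
- mattress+TV box: volume 14, item count 18, value 65
- dining table+washer: volume 18, item count 20, value 56
Best: $81.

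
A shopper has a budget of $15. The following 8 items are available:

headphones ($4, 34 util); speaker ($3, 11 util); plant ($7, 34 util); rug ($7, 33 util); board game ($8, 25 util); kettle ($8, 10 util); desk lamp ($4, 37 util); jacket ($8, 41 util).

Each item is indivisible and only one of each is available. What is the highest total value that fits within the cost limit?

This is a 0/1 knapsack; check combinations near the capacity.
- headphones+plant+desk lamp: cost 4+7+4=15, value 34+34+37=105
- headphones+rug+desk lamp: cost 4+7+4=15, value 34+33+37=104
- speaker+desk lamp+jacket: cost 3+4+8=15, value 11+37+41=89
- headphones+speaker+jacket: cost 4+3+8=15, value 34+11+41=86
Best: 105 util.

105 util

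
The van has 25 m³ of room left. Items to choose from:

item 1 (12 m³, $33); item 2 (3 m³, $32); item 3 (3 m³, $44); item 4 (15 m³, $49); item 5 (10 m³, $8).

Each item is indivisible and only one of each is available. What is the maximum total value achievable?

Check high-value combinations within 25 m³:
- item 2+item 3+item 4: volume 3+3+15=21, value 32+44+49=125
- item 1+item 2+item 3: volume 12+3+3=18, value 33+32+44=109
- item 3+item 4: volume 3+15=18, value 44+49=93
Best: $125.

$125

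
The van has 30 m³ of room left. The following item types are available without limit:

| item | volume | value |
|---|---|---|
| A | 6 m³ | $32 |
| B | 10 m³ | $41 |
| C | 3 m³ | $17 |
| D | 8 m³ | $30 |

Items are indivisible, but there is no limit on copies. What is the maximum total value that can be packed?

Best value-per-unit is C at 17/3, and filling with it alone uses volume 10×3=30. No mix of the others beats 10×17 = 170.

$170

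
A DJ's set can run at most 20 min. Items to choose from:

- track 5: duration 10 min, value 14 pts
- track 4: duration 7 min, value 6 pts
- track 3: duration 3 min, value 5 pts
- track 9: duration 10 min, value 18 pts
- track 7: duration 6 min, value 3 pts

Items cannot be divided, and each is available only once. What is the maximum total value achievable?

This is a 0/1 knapsack; check combinations near the capacity.
- track 5+track 9: duration 10+10=20, value 14+18=32
- track 4+track 3+track 9: duration 7+3+10=20, value 6+5+18=29
- track 3+track 9+track 7: duration 3+10+6=19, value 5+18+3=26
Best: 32 pts.

32 pts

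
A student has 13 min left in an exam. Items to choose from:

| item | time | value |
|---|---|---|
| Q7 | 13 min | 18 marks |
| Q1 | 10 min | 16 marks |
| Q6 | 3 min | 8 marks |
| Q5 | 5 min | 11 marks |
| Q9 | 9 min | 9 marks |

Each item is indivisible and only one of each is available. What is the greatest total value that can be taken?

24 marks

Check high-value combinations within 13 min:
- Q1+Q6: time 10+3=13, value 16+8=24
- Q6+Q5: time 3+5=8, value 8+11=19
- Q7: time 13, value 18
- Q6+Q9: time 3+9=12, value 8+9=17
- Q1: time 10, value 16
Best: 24 marks.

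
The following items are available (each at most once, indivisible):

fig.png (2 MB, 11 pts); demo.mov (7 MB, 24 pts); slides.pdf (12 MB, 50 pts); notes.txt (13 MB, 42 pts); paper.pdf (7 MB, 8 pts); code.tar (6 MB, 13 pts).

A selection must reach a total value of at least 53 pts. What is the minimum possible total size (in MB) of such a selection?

Subsets with value ≥ 53, sorted by total size:
- fig.png+slides.pdf: size 14, value 61
- fig.png+notes.txt: size 15, value 53
Minimum size: 14 MB.

14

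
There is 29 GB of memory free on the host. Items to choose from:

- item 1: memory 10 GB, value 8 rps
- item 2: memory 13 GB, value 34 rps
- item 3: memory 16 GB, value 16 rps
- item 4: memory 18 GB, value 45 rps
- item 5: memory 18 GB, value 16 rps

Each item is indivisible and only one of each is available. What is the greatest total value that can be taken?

Check high-value combinations within 29 GB:
- item 1+item 4: memory 10+18=28, value 8+45=53
- item 2+item 3: memory 13+16=29, value 34+16=50
- item 4: memory 18, value 45
Best: 53 rps.

53 rps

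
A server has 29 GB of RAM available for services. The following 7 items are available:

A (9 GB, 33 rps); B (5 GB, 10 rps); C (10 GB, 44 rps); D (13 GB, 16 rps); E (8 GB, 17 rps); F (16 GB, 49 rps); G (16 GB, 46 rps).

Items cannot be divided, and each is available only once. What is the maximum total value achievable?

94 rps

Check high-value combinations within 29 GB:
- A+C+E: memory 9+10+8=27, value 33+44+17=94
- C+F: memory 10+16=26, value 44+49=93
- C+G: memory 10+16=26, value 44+46=90
- A+B+C: memory 9+5+10=24, value 33+10+44=87
- A+F: memory 9+16=25, value 33+49=82
Best: 94 rps.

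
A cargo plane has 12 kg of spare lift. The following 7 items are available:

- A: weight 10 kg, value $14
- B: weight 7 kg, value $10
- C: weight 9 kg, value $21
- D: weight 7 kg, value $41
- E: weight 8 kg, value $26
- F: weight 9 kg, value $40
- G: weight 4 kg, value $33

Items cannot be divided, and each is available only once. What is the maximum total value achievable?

This is a 0/1 knapsack; check combinations near the capacity.
- D+G: weight 7+4=11, value 41+33=74
- E+G: weight 8+4=12, value 26+33=59
- B+G: weight 7+4=11, value 10+33=43
Best: $74.

$74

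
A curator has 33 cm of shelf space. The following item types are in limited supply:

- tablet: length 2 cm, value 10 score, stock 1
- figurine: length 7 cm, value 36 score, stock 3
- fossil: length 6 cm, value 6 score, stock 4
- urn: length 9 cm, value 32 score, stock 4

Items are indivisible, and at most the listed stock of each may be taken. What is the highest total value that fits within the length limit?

Best selections within length 33 and stock limits:
- 1×tablet + 3×figurine + 1×urn: length 32, value 150
- 3×figurine + 1×urn: length 30, value 140
Best: 150 score.

150 score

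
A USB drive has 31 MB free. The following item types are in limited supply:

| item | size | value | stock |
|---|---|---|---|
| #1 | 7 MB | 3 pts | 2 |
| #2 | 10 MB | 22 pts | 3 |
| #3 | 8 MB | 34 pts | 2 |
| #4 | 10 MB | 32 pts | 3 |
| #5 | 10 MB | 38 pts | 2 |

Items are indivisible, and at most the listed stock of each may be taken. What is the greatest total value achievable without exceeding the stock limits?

110 pts

Best selections within size 31 and stock limits:
- 1×#3 + 2×#5: size 28, value 110
- 1×#4 + 2×#5: size 30, value 108
- 2×#3 + 1×#5: size 26, value 106
- 1×#3 + 1×#4 + 1×#5: size 28, value 104
Best: 110 pts.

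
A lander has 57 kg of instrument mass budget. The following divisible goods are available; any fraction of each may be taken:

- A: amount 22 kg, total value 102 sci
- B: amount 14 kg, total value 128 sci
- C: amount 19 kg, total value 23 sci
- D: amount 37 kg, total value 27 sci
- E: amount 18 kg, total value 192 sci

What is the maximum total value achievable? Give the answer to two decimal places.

Take in order of value per unit:
- E (192/18 per unit): all 18 → value 192, running total 192.00
- B (128/14 per unit): all 14 → value 128, running total 320.00
- A (102/22 per unit): all 22 → value 102, running total 422.00
- C (23/19 per unit): 3 of 19 → value 3×23/19 = 3.6316, running total 425.63
Total 425.63.

425.63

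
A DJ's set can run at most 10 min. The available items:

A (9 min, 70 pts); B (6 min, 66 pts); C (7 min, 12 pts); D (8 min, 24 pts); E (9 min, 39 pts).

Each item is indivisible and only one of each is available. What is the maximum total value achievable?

70 pts

This is a 0/1 knapsack; check combinations near the capacity.
- A: duration 9, value 70
- B: duration 6, value 66
- E: duration 9, value 39
- D: duration 8, value 24
- C: duration 7, value 12
Best: 70 pts.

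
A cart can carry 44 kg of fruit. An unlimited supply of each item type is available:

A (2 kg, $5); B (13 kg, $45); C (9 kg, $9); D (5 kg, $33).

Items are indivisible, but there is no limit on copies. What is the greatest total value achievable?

Best value-per-unit is D at 33/5; filling with it alone gives 8×33 = 264.
Optimal mix: 2×A + 8×D → weight 44, value 274.

$274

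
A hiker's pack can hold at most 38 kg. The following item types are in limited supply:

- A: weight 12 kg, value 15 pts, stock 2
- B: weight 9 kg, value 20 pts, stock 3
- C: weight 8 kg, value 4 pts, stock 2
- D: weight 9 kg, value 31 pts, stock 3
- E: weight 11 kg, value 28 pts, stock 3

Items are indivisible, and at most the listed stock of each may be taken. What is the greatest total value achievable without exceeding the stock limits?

121 pts

Best selections within weight 38 and stock limits:
- 3×D + 1×E: weight 38, value 121
- 1×B + 3×D: weight 36, value 113
- 1×B + 2×D + 1×E: weight 38, value 110
Best: 121 pts.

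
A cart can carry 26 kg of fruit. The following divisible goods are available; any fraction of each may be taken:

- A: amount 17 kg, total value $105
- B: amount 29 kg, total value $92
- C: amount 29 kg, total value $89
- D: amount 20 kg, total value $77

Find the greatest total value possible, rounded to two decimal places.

139.65

Take in order of value per unit:
- A (105/17 per unit): all 17 → value 105, running total 105.00
- D (77/20 per unit): 9 of 20 → value 9×77/20 = 34.6500, running total 139.65
Total 139.65.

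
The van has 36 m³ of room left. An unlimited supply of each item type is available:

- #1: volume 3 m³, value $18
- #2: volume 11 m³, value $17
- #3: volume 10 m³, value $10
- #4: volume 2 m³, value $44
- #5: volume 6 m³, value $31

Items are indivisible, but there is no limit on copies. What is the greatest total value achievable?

Best value-per-unit is #4 at 44/2, and filling with it alone uses volume 18×2=36. No mix of the others beats 18×44 = 792.

$792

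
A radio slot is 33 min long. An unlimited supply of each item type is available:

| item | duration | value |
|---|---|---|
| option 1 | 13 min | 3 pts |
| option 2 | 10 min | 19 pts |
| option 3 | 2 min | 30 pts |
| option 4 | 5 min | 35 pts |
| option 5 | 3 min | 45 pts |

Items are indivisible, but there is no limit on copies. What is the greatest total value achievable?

495 pts

Best value-per-unit is option 3 at 30/2; filling with it alone gives 16×30 = 480.
Optimal mix: 15×option 3 + 1×option 5 → duration 33, value 495.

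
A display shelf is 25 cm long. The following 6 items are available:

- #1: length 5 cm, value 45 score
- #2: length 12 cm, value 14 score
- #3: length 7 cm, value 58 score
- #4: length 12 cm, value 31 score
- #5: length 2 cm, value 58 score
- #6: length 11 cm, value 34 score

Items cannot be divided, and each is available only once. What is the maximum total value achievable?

This is a 0/1 knapsack; check combinations near the capacity.
- #1+#3+#5+#6: length 5+7+2+11=25, value 45+58+58+34=195
- #1+#3+#5: length 5+7+2=14, value 45+58+58=161
- #3+#5+#6: length 7+2+11=20, value 58+58+34=150
- #3+#4+#5: length 7+12+2=21, value 58+31+58=147
- #1+#5+#6: length 5+2+11=18, value 45+58+34=137
Best: 195 score.

195 score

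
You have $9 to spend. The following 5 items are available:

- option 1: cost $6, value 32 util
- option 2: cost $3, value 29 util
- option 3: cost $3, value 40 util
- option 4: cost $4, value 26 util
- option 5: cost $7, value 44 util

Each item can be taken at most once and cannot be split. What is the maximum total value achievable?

This is a 0/1 knapsack; check combinations near the capacity.
- option 1+option 3: cost 6+3=9, value 32+40=72
- option 2+option 3: cost 3+3=6, value 29+40=69
- option 3+option 4: cost 3+4=7, value 40+26=66
- option 1+option 2: cost 6+3=9, value 32+29=61
- option 2+option 4: cost 3+4=7, value 29+26=55
Best: 72 util.

72 util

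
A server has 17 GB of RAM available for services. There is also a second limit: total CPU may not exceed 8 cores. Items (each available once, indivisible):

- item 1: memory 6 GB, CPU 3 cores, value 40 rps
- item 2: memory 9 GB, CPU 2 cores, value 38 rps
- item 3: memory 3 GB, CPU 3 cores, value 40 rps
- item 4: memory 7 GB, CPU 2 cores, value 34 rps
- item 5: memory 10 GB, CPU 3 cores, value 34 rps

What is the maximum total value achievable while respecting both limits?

Feasible sets respecting both limits:
- item 1+item 3+item 4: memory 16, CPU 8, value 114
- item 1+item 3: memory 9, CPU 6, value 80
- item 1+item 2: memory 15, CPU 5, value 78
Best: 114 rps.

114 rps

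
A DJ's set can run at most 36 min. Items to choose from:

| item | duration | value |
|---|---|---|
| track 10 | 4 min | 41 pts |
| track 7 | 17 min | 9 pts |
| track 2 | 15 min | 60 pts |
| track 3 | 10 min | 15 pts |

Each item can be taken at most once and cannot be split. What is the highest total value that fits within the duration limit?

Check high-value combinations within 36 min:
- track 10+track 2+track 3: duration 4+15+10=29, value 41+60+15=116
- track 10+track 7+track 2: duration 4+17+15=36, value 41+9+60=110
- track 10+track 2: duration 4+15=19, value 41+60=101
Best: 116 pts.

116 pts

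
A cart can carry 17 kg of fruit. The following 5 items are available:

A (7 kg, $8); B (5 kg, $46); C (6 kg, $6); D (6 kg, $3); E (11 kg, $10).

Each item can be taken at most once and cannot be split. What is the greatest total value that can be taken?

$56

Check high-value combinations within 17 kg:
- B+E: weight 5+11=16, value 46+10=56
- B+C+D: weight 5+6+6=17, value 46+6+3=55
- A+B: weight 7+5=12, value 8+46=54
- B+C: weight 5+6=11, value 46+6=52
- B+D: weight 5+6=11, value 46+3=49
Best: $56.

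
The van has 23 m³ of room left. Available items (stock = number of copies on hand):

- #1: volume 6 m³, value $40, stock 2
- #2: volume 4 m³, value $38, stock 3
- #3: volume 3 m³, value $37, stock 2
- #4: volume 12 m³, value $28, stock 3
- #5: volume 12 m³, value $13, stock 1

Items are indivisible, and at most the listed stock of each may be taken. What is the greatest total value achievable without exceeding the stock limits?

Top feasible selections:
- 2×#1 + 2×#2 + 1×#3: volume 23, value 193
- 2×#1 + 1×#2 + 2×#3: volume 22, value 192
- 1×#1 + 3×#2 + 1×#3: volume 21, value 191
- 1×#1 + 2×#2 + 2×#3: volume 20, value 190
Best: $193.

$193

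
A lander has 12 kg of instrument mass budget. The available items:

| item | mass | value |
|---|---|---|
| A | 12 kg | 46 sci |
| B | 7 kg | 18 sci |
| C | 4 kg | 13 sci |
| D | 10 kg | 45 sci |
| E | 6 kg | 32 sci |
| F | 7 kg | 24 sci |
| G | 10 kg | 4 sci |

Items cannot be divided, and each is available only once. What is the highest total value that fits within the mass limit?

This is a 0/1 knapsack; check combinations near the capacity.
- A: mass 12, value 46
- D: mass 10, value 45
- C+E: mass 4+6=10, value 13+32=45
Best: 46 sci.

46 sci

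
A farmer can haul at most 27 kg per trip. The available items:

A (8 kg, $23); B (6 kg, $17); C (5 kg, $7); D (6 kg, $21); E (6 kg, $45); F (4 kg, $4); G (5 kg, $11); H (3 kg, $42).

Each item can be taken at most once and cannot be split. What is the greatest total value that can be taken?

$136

This is a 0/1 knapsack; check combinations near the capacity.
- B+D+E+G+H: weight 6+6+6+5+3=26, value 17+21+45+11+42=136
- A+D+E+F+H: weight 8+6+6+4+3=27, value 23+21+45+4+42=135
- B+C+D+E+H: weight 6+5+6+6+3=26, value 17+7+21+45+42=132
- A+D+E+H: weight 8+6+6+3=23, value 23+21+45+42=131
Best: $136.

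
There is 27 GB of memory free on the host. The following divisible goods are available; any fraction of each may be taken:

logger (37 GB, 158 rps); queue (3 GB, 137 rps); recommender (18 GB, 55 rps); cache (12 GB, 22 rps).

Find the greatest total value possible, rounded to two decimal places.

Take in order of value per unit:
- queue (137/3 per unit): all 3 → value 137, running total 137.00
- logger (158/37 per unit): 24 of 37 → value 24×158/37 = 102.4865, running total 239.49
Total 239.49.

239.49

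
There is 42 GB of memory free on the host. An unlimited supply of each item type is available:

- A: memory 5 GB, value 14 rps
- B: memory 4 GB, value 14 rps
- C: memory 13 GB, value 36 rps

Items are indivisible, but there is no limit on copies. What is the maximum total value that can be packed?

Best value-per-unit is B at 14/4; filling with it alone gives 10×14 = 140.
Optimal mix: 2×A + 8×B → memory 42, value 140.

140 rps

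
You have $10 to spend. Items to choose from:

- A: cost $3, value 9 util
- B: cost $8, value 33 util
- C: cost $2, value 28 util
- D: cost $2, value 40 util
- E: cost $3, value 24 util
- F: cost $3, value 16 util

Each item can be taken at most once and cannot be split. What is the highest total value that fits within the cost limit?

Check high-value combinations within $10:
- C+D+E+F: cost 2+2+3+3=10, value 28+40+24+16=108
- A+C+D+E: cost 3+2+2+3=10, value 9+28+40+24=101
- A+C+D+F: cost 3+2+2+3=10, value 9+28+40+16=93
- C+D+E: cost 2+2+3=7, value 28+40+24=92
- C+D+F: cost 2+2+3=7, value 28+40+16=84
Best: 108 util.

108 util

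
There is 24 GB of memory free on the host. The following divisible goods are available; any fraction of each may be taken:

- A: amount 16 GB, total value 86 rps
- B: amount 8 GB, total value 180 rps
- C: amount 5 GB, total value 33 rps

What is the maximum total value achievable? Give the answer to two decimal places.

Take in order of value per unit:
- B (180/8 per unit): all 8 → value 180, running total 180.00
- C (33/5 per unit): all 5 → value 33, running total 213.00
- A (86/16 per unit): 11 of 16 → value 11×86/16 = 59.1250, running total 272.13
Total 272.13.

272.13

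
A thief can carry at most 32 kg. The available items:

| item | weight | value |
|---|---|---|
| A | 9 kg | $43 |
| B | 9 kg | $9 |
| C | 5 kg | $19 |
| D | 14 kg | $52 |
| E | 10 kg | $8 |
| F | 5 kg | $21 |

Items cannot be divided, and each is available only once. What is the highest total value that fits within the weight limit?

$116

This is a 0/1 knapsack; check combinations near the capacity.
- A+D+F: weight 9+14+5=28, value 43+52+21=116
- A+C+D: weight 9+5+14=28, value 43+19+52=114
- A+B+D: weight 9+9+14=32, value 43+9+52=104
- A+D: weight 9+14=23, value 43+52=95
- C+D+F: weight 5+14+5=24, value 19+52+21=92
Best: $116.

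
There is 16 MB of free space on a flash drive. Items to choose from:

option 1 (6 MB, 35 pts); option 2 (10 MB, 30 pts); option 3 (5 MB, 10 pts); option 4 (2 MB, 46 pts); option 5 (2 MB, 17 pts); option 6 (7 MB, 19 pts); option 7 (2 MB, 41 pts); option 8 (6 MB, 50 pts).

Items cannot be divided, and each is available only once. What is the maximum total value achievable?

172 pts

Check high-value combinations within 16 MB:
- option 1+option 4+option 7+option 8: size 6+2+2+6=16, value 35+46+41+50=172
- option 4+option 5+option 7+option 8: size 2+2+2+6=12, value 46+17+41+50=154
- option 1+option 4+option 5+option 8: size 6+2+2+6=16, value 35+46+17+50=148
Best: 172 pts.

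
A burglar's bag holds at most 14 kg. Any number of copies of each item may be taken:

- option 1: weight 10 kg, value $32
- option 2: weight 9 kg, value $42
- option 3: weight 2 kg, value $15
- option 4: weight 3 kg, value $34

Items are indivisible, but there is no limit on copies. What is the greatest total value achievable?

$151

Best value-per-unit is option 4 at 34/3; filling with it alone gives 4×34 = 136.
Optimal mix: 1×option 3 + 4×option 4 → weight 14, value 151.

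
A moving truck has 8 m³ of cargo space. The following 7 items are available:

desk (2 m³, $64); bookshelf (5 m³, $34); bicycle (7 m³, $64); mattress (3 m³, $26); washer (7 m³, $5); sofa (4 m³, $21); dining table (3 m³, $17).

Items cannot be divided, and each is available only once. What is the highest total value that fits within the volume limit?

Check high-value combinations within 8 m³:
- desk+mattress+dining table: volume 2+3+3=8, value 64+26+17=107
- desk+bookshelf: volume 2+5=7, value 64+34=98
- desk+mattress: volume 2+3=5, value 64+26=90
Best: $107.

$107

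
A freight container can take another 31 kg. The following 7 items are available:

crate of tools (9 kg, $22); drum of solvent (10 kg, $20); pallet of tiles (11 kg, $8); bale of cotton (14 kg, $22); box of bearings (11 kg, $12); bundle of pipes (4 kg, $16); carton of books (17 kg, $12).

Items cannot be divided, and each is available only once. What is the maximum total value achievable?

Check high-value combinations within 31 kg:
- crate of tools+bale of cotton+bundle of pipes: weight 9+14+4=27, value 22+22+16=60
- crate of tools+drum of solvent+bundle of pipes: weight 9+10+4=23, value 22+20+16=58
- drum of solvent+bale of cotton+bundle of pipes: weight 10+14+4=28, value 20+22+16=58
- crate of tools+drum of solvent+box of bearings: weight 9+10+11=30, value 22+20+12=54
- crate of tools+box of bearings+bundle of pipes: weight 9+11+4=24, value 22+12+16=50
Best: $60.

$60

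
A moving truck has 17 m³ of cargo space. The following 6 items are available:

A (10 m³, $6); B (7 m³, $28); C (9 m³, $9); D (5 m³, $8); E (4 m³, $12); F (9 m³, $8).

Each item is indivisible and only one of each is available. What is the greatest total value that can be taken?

This is a 0/1 knapsack; check combinations near the capacity.
- B+D+E: volume 7+5+4=16, value 28+8+12=48
- B+E: volume 7+4=11, value 28+12=40
- B+C: volume 7+9=16, value 28+9=37
Best: $48.

$48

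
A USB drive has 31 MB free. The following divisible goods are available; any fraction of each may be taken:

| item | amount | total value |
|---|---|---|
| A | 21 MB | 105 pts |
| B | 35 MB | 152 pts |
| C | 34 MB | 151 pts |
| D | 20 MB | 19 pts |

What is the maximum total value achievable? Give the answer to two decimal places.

Take in order of value per unit:
- A (105/21 per unit): all 21 → value 105, running total 105.00
- C (151/34 per unit): 10 of 34 → value 10×151/34 = 44.4118, running total 149.41
Total 149.41.

149.41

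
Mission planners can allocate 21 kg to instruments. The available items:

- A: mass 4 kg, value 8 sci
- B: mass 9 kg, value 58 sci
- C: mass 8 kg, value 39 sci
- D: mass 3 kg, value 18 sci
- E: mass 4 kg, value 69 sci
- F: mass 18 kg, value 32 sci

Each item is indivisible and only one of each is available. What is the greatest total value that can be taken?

Check high-value combinations within 21 kg:
- B+C+E: mass 9+8+4=21, value 58+39+69=166
- A+B+D+E: mass 4+9+3+4=20, value 8+58+18+69=153
- B+D+E: mass 9+3+4=16, value 58+18+69=145
- A+B+E: mass 4+9+4=17, value 8+58+69=135
- A+C+D+E: mass 4+8+3+4=19, value 8+39+18+69=134
Best: 166 sci.

166 sci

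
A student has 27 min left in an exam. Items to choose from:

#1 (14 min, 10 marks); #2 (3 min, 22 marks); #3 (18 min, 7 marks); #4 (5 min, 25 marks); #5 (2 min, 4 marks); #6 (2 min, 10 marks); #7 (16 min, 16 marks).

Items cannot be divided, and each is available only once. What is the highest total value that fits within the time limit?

73 marks

Check high-value combinations within 27 min:
- #2+#4+#6+#7: time 3+5+2+16=26, value 22+25+10+16=73
- #1+#2+#4+#5+#6: time 14+3+5+2+2=26, value 10+22+25+4+10=71
- #1+#2+#4+#6: time 14+3+5+2=24, value 10+22+25+10=67
Best: 73 marks.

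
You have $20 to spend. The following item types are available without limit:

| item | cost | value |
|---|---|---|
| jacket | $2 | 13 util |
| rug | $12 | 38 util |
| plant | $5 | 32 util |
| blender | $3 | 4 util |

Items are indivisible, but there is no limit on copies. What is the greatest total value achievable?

Best value-per-unit is jacket at 13/2, and filling with it alone uses cost 10×2=20. No mix of the others beats 10×13 = 130.

130 util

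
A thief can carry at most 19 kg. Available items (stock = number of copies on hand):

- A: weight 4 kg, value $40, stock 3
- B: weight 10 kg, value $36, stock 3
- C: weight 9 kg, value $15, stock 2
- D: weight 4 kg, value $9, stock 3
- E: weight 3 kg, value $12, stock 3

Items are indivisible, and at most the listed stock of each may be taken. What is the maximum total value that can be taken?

Top feasible selections:
- 3×A + 2×E: weight 18, value 144
- 3×A + 1×D + 1×E: weight 19, value 141
- 3×A + 1×E: weight 15, value 132
- 3×A + 1×D: weight 16, value 129
Best: $144.

$144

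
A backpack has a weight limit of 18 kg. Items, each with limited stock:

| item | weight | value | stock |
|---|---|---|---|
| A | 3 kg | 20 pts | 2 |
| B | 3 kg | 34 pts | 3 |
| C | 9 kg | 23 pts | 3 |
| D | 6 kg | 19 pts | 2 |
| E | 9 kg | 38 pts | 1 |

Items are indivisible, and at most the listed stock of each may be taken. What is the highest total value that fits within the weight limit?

Top feasible selections:
- 2×A + 3×B: weight 15, value 142
- 1×A + 3×B + 1×D: weight 18, value 141
Best: 142 pts.

142 pts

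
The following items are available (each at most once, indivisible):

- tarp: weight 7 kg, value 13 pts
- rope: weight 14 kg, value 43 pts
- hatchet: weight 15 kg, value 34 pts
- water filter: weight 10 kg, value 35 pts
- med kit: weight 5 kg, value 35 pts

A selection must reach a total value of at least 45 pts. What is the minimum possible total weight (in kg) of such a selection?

12

Subsets with value ≥ 45, sorted by total weight:
- tarp+med kit: weight 12, value 48
- water filter+med kit: weight 15, value 70
Minimum weight: 12 kg.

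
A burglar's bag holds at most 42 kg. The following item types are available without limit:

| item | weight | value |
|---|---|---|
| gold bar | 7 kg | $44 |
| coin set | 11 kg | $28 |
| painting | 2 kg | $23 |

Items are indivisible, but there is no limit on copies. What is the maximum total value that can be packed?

Best value-per-unit is painting at 23/2, and filling with it alone uses weight 21×2=42. No mix of the others beats 21×23 = 483.

$483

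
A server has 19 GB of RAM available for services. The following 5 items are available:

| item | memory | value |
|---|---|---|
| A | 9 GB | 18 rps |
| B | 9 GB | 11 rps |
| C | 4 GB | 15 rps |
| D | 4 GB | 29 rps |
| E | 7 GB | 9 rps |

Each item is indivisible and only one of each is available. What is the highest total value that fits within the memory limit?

62 rps

Check high-value combinations within 19 GB:
- A+C+D: memory 9+4+4=17, value 18+15+29=62
- B+C+D: memory 9+4+4=17, value 11+15+29=55
- C+D+E: memory 4+4+7=15, value 15+29+9=53
- A+D: memory 9+4=13, value 18+29=47
- C+D: memory 4+4=8, value 15+29=44
Best: 62 rps.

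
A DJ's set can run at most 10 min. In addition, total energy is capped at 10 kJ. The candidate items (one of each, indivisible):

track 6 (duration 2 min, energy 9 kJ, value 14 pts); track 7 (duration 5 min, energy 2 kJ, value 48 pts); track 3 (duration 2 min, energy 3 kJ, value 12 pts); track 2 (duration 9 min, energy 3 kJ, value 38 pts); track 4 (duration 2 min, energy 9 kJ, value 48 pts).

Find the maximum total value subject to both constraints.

60 pts

Feasible sets respecting both limits:
- track 7+track 3: duration 7, energy 5, value 60
- track 7: duration 5, energy 2, value 48
- track 4: duration 2, energy 9, value 48
Best: 60 pts.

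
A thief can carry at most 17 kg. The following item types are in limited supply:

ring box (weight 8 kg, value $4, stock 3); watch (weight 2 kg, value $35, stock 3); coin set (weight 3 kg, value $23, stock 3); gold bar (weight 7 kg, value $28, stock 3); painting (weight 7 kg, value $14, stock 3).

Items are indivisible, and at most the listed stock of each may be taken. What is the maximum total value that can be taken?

$174

Best selections within weight 17 and stock limits:
- 3×watch + 3×coin set: weight 15, value 174
- 3×watch + 1×coin set + 1×gold bar: weight 16, value 156
- 3×watch + 2×coin set: weight 12, value 151
Best: $174.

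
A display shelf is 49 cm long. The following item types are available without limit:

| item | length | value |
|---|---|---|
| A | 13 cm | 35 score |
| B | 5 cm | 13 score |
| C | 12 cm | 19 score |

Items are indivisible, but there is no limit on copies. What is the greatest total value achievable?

131 score

Best value-per-unit is A at 35/13; filling with it alone gives 3×35 = 105.
Optimal mix: 3×A + 2×B → length 49, value 131.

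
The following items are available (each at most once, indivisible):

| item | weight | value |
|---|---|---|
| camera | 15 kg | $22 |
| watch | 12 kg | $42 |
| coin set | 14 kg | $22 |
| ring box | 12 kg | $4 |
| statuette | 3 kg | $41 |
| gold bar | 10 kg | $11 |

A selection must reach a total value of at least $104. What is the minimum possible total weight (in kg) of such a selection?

Subsets with value ≥ 104, sorted by total weight:
- watch+coin set+statuette: weight 29, value 105
- camera+watch+statuette: weight 30, value 105
- watch+coin set+statuette+gold bar: weight 39, value 116
Minimum weight: 29 kg.

29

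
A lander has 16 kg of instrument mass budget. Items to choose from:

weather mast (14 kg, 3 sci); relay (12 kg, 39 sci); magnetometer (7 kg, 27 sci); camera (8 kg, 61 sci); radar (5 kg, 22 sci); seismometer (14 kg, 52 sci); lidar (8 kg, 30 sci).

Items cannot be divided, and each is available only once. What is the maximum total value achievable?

Check high-value combinations within 16 kg:
- camera+lidar: mass 8+8=16, value 61+30=91
- magnetometer+camera: mass 7+8=15, value 27+61=88
- camera+radar: mass 8+5=13, value 61+22=83
Best: 91 sci.

91 sci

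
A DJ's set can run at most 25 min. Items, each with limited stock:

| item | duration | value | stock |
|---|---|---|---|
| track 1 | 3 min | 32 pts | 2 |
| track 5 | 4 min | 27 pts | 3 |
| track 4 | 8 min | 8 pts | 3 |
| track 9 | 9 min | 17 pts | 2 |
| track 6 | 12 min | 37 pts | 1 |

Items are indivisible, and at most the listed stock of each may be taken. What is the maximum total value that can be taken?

145 pts

Top feasible selections:
- 2×track 1 + 3×track 5: duration 18, value 145
- 2×track 1 + 2×track 5 + 1×track 9: duration 23, value 135
- 1×track 1 + 3×track 5 + 1×track 9: duration 24, value 130
Best: 145 pts.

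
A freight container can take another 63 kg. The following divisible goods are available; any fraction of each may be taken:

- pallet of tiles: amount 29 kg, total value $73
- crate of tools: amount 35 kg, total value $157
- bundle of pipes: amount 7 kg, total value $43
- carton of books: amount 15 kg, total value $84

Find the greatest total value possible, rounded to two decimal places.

Take in order of value per unit:
- bundle of pipes (43/7 per unit): all 7 → value 43, running total 43.00
- carton of books (84/15 per unit): all 15 → value 84, running total 127.00
- crate of tools (157/35 per unit): all 35 → value 157, running total 284.00
- pallet of tiles (73/29 per unit): 6 of 29 → value 6×73/29 = 15.1034, running total 299.10
Total 299.10.

299.10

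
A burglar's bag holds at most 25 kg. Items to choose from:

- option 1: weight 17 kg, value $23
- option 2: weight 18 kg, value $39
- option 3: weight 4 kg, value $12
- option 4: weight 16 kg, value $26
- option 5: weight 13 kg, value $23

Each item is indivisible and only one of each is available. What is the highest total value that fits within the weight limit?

Check high-value combinations within 25 kg:
- option 2+option 3: weight 18+4=22, value 39+12=51
- option 2: weight 18, value 39
- option 3+option 4: weight 4+16=20, value 12+26=38
Best: $51.

$51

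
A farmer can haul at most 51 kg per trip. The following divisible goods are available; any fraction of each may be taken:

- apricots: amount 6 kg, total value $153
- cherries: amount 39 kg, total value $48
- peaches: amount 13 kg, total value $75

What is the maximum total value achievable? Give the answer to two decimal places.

Take in order of value per unit:
- apricots (153/6 per unit): all 6 → value 153, running total 153.00
- peaches (75/13 per unit): all 13 → value 75, running total 228.00
- cherries (48/39 per unit): 32 of 39 → value 32×48/39 = 39.3846, running total 267.38
Total 267.38.

267.38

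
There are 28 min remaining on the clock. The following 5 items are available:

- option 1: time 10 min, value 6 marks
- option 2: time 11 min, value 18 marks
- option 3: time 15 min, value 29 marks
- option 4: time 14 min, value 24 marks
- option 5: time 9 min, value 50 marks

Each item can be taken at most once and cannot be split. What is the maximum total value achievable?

This is a 0/1 knapsack; check combinations near the capacity.
- option 3+option 5: time 15+9=24, value 29+50=79
- option 4+option 5: time 14+9=23, value 24+50=74
- option 2+option 5: time 11+9=20, value 18+50=68
Best: 79 marks.

79 marks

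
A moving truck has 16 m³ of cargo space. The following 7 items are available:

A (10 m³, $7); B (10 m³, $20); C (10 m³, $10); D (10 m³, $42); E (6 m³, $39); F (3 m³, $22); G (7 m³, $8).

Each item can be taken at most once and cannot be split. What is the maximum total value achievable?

$81

This is a 0/1 knapsack; check combinations near the capacity.
- D+E: volume 10+6=16, value 42+39=81
- E+F+G: volume 6+3+7=16, value 39+22+8=69
- D+F: volume 10+3=13, value 42+22=64
Best: $81.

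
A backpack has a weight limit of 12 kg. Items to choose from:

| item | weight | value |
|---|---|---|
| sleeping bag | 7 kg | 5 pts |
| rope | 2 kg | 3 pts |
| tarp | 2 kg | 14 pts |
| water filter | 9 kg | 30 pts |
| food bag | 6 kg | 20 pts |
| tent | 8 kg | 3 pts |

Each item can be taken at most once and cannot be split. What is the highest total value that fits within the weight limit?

44 pts

Check high-value combinations within 12 kg:
- tarp+water filter: weight 2+9=11, value 14+30=44
- rope+tarp+food bag: weight 2+2+6=10, value 3+14+20=37
- tarp+food bag: weight 2+6=8, value 14+20=34
- rope+water filter: weight 2+9=11, value 3+30=33
- water filter: weight 9, value 30
Best: 44 pts.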